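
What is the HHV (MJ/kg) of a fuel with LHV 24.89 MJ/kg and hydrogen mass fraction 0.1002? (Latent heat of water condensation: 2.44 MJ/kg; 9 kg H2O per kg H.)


HHV = LHV + H_frac * 9 * 2.44
= 24.89 + 0.1002 * 9 * 2.44
= 27.0904 MJ/kg

27.0904 MJ/kg


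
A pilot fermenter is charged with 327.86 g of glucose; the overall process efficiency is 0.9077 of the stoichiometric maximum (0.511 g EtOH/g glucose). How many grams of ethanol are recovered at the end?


Actual ethanol: m = 0.511 * 327.86 * 0.9077
m = 152.0728 g

152.0728 g


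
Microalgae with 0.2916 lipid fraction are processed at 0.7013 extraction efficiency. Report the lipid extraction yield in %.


Y = lipid_content * extraction_eff * 100
= 0.2916 * 0.7013 * 100
= 20.4499%

20.4499%


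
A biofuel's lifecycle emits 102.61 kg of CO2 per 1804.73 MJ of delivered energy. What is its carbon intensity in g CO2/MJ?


CI = CO2 * 1000 / E
= 102.61 * 1000 / 1804.73
= 56.8562 g CO2/MJ

56.8562 g CO2/MJ


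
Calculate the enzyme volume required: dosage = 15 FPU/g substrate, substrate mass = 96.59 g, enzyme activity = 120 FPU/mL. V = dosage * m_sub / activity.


V = dosage * m_sub / activity
V = 15 * 96.59 / 120
V = 12.0738 mL

12.0738 mL


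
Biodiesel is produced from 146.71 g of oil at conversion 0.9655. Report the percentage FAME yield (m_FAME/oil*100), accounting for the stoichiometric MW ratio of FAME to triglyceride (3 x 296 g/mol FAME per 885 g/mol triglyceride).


m_FAME = oil * conv * (3 * 296 / 885) = oil * conv * (888/885)
= 146.71 * 0.9655 * 888 / 885
= 142.1287 g
Y = m_FAME / oil * 100 = conv * (888/885) * 100
= 0.9655 * 888 / 885 * 100
= 96.88%

96.88%


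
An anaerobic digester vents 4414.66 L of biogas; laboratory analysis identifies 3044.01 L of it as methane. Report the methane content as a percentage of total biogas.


CH4% = V_CH4 / V_total * 100
= 3044.01 / 4414.66 * 100
= 68.9523%

68.9523%


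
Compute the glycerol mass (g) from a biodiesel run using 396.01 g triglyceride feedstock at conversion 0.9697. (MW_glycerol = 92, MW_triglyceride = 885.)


glycerol = oil * conv * (92/885)
= 396.01 * 0.9697 * 92 / 885
= 39.9198 g

39.9198 g


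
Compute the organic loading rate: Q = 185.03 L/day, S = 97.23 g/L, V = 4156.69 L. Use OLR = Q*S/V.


OLR = Q * S / V
= 185.03 * 97.23 / 4156.69
= 4.3281 g/L/day

4.3281 g/L/day


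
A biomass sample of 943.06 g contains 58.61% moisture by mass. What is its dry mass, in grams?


Wd = Ww * (1 - MC/100)
= 943.06 * (1 - 58.61/100)
= 390.3325 g

390.3325 g


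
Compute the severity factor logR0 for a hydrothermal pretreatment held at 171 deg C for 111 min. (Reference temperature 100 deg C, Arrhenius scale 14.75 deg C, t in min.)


logR0 = log10(t * exp((T - 100) / 14.75))
= log10(111 * exp((171 - 100) / 14.75))
= 4.1358

4.1358


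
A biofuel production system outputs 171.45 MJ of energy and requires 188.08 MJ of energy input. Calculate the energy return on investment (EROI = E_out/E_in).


EROI = E_out / E_in
= 171.45 / 188.08
= 0.9116

0.9116


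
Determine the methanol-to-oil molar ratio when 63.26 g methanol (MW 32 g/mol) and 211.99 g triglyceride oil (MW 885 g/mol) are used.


Molar ratio = n_MeOH / n_oil = (MeOH/32) / (oil/885) = (MeOH * 885) / (32 * oil)
= (63.26 * 885) / (32 * 211.99)
= 8.2529

8.2529


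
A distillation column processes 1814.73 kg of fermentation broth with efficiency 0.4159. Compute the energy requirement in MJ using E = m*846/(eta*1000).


E = m * 846 / (eta * 1000)
= 1814.73 * 846 / (0.4159 * 1000)
= 3691.4200 MJ

3691.4200 MJ


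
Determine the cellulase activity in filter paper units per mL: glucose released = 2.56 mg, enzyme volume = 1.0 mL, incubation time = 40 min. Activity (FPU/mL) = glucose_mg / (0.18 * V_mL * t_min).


Activity = glucose_mg / (0.18 mg/umol * V_mL * t_min)
= 2.56 / (0.18 * 1.0 * 40)
= 0.3556 FPU/mL

0.3556 FPU/mL


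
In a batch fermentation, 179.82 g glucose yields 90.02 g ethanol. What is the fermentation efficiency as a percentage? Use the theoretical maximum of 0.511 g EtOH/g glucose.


Fermentation efficiency = (actual / (0.511 * glucose)) * 100
= (90.02 / (0.511 * 179.82)) * 100
= 97.9671%

97.9671%


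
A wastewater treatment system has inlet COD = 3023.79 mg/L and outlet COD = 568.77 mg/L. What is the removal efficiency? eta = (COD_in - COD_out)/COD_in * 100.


eta = (COD_in - COD_out) / COD_in * 100
= (3023.79 - 568.77) / 3023.79 * 100
= 81.1902%

81.1902%


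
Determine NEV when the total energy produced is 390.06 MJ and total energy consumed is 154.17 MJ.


NEV = E_out - E_in
= 390.06 - 154.17
= 235.8900 MJ

235.8900 MJ


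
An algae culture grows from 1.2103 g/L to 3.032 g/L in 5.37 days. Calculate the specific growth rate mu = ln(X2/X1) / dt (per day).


mu = ln(X2/X1) / dt
= ln(3.032/1.2103) / 5.37
= 0.1710 per day

0.1710 per day


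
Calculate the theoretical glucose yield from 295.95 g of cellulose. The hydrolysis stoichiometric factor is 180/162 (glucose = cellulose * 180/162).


glucose = cellulose * 180/162
= 295.95 * 180/162
= 328.8333 g

328.8333 g


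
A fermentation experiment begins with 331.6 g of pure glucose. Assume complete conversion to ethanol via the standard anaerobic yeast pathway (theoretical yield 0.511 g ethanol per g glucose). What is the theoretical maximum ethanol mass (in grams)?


Theoretical ethanol yield: m_EtOH = 0.511 * m_glucose
m_EtOH = 0.511 * 331.6 = 169.4476 g

169.4476 g


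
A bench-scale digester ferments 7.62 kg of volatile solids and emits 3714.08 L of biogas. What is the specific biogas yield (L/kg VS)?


Y = V / VS
= 3714.08 / 7.62
= 487.4121 L/kg VS

487.4121 L/kg VS


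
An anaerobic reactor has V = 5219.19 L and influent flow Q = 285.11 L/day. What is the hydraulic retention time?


HRT = V / Q
= 5219.19 / 285.11
= 18.3059 days

18.3059 days


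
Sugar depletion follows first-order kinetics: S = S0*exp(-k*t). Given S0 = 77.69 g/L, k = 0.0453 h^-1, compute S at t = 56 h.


S = S0 * exp(-k * t)
S = 77.69 * exp(-0.0453 * 56)
S = 6.1468 g/L

6.1468 g/L


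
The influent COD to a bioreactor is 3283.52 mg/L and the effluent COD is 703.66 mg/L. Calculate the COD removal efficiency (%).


eta = (COD_in - COD_out) / COD_in * 100
= (3283.52 - 703.66) / 3283.52 * 100
= 78.5699%

78.5699%


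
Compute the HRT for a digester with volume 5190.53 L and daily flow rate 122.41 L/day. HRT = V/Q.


HRT = V / Q
= 5190.53 / 122.41
= 42.4028 days

42.4028 days


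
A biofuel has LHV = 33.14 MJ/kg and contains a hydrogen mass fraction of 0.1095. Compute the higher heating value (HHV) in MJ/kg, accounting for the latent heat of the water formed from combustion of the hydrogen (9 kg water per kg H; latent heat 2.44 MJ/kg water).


HHV = LHV + H_frac * 9 * 2.44
= 33.14 + 0.1095 * 9 * 2.44
= 35.5446 MJ/kg

35.5446 MJ/kg


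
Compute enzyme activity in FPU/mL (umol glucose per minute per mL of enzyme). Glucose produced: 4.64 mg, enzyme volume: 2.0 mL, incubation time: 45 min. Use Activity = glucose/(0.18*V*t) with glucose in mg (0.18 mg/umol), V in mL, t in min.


Activity = glucose_mg / (0.18 mg/umol * V_mL * t_min)
= 4.64 / (0.18 * 2.0 * 45)
= 0.2864 FPU/mL

0.2864 FPU/mL


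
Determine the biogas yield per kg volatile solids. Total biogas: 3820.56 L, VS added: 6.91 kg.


Y = V / VS
= 3820.56 / 6.91
= 552.9030 L/kg VS

552.9030 L/kg VS


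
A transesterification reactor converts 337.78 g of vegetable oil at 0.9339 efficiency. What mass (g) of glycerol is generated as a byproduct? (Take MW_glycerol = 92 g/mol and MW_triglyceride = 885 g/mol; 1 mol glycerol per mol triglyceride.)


glycerol = oil * conv * (92/885)
= 337.78 * 0.9339 * 92 / 885
= 32.7928 g

32.7928 g


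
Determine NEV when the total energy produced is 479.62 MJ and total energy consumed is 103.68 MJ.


NEV = E_out - E_in
= 479.62 - 103.68
= 375.9400 MJ

375.9400 MJ


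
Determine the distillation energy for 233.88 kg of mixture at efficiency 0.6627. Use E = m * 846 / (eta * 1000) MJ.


E = m * 846 / (eta * 1000)
= 233.88 * 846 / (0.6627 * 1000)
= 298.5702 MJ

298.5702 MJ


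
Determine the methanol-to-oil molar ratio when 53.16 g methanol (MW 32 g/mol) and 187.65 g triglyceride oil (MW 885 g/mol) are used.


Molar ratio = n_MeOH / n_oil = (MeOH/32) / (oil/885) = (MeOH * 885) / (32 * oil)
= (53.16 * 885) / (32 * 187.65)
= 7.8348

7.8348


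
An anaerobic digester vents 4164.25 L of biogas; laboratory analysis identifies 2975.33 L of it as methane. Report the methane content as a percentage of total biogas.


CH4% = V_CH4 / V_total * 100
= 2975.33 / 4164.25 * 100
= 71.4494%

71.4494%


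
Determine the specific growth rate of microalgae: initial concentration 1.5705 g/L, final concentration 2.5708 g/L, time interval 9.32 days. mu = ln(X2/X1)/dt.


mu = ln(X2/X1) / dt
= ln(2.5708/1.5705) / 9.32
= 0.0529 per day

0.0529 per day


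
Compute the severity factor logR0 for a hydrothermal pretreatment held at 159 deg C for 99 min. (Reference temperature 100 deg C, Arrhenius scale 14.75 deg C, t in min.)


logR0 = log10(t * exp((T - 100) / 14.75))
= log10(99 * exp((159 - 100) / 14.75))
= 3.7328

3.7328


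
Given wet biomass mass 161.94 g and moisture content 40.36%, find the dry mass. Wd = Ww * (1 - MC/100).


Wd = Ww * (1 - MC/100)
= 161.94 * (1 - 40.36/100)
= 96.5810 g

96.5810 g


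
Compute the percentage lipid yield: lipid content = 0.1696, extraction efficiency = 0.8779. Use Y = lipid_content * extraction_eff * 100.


Y = lipid_content * extraction_eff * 100
= 0.1696 * 0.8779 * 100
= 14.8892%

14.8892%


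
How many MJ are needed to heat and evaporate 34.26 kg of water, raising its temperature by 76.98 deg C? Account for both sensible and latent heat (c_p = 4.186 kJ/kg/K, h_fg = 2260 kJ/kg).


E = m_water * (4.186 * dT + 2260) / 1000
= 34.26 * (4.186 * 76.98 + 2260) / 1000
= 88.4675 MJ

88.4675 MJ


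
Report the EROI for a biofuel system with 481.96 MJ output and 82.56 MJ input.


EROI = E_out / E_in
= 481.96 / 82.56
= 5.8377

5.8377


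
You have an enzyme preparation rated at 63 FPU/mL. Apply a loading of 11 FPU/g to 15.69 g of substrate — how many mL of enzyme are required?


V = dosage * m_sub / activity
V = 11 * 15.69 / 63
V = 2.7395 mL

2.7395 mL


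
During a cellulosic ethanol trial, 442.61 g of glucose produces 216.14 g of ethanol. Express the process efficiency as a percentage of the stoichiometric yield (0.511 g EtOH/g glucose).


Fermentation efficiency = (actual / (0.511 * glucose)) * 100
= (216.14 / (0.511 * 442.61)) * 100
= 95.5637%

95.5637%


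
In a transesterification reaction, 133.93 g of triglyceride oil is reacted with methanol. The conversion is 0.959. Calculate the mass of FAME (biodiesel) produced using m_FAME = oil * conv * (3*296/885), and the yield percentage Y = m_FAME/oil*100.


m_FAME = oil * conv * (3 * 296 / 885) = oil * conv * (888/885)
= 133.93 * 0.959 * 888 / 885
= 128.8743 g
Y = m_FAME / oil * 100 = conv * (888/885) * 100
= 0.959 * 888 / 885 * 100
= 96.23%

128.8743 g FAME; Y = 96.23%


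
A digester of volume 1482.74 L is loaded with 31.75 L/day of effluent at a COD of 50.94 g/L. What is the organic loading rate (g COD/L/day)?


OLR = Q * S / V
= 31.75 * 50.94 / 1482.74
= 1.0908 g/L/day

1.0908 g/L/day


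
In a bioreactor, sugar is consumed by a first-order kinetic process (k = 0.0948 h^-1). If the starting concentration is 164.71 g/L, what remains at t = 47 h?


S = S0 * exp(-k * t)
S = 164.71 * exp(-0.0948 * 47)
S = 1.9128 g/L

1.9128 g/L


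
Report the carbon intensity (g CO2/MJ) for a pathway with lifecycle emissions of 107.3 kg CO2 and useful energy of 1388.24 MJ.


CI = CO2 * 1000 / E
= 107.3 * 1000 / 1388.24
= 77.2921 g CO2/MJ

77.2921 g CO2/MJ


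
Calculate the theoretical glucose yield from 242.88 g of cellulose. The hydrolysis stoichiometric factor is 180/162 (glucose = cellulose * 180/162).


glucose = cellulose * 180/162
= 242.88 * 180/162
= 269.8667 g

269.8667 g


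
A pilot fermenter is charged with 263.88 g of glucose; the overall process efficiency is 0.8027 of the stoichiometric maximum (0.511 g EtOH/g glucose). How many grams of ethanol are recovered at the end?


Actual ethanol: m = 0.511 * 263.88 * 0.8027
m = 108.2382 g

108.2382 g


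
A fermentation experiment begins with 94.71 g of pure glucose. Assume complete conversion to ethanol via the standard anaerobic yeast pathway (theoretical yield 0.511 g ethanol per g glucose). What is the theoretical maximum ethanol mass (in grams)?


Theoretical ethanol yield: m_EtOH = 0.511 * m_glucose
m_EtOH = 0.511 * 94.71 = 48.3968 g

48.3968 g


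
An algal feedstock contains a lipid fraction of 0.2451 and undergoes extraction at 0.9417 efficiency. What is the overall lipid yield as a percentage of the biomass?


Y = lipid_content * extraction_eff * 100
= 0.2451 * 0.9417 * 100
= 23.0811%

23.0811%


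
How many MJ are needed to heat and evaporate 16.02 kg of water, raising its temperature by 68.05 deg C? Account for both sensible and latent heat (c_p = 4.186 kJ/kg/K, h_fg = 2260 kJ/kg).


E = m_water * (4.186 * dT + 2260) / 1000
= 16.02 * (4.186 * 68.05 + 2260) / 1000
= 40.7686 MJ

40.7686 MJ


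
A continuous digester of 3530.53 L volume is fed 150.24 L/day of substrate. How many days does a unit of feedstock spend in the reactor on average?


HRT = V / Q
= 3530.53 / 150.24
= 23.4993 days

23.4993 days


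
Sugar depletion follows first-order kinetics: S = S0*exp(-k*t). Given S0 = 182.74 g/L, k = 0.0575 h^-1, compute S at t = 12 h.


S = S0 * exp(-k * t)
S = 182.74 * exp(-0.0575 * 12)
S = 91.6580 g/L

91.6580 g/L


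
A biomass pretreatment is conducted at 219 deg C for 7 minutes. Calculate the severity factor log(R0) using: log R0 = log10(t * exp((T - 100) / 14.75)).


logR0 = log10(t * exp((T - 100) / 14.75))
= log10(7 * exp((219 - 100) / 14.75))
= 4.3489

4.3489


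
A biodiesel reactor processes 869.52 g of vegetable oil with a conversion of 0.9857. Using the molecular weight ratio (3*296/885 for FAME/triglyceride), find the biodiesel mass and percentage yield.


m_FAME = oil * conv * (3 * 296 / 885) = oil * conv * (888/885)
= 869.52 * 0.9857 * 888 / 885
= 859.9912 g
Y = m_FAME / oil * 100 = conv * (888/885) * 100
= 0.9857 * 888 / 885 * 100
= 98.90%

859.9912 g FAME; Y = 98.90%


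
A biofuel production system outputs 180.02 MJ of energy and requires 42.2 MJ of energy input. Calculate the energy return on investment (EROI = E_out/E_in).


EROI = E_out / E_in
= 180.02 / 42.2
= 4.2659

4.2659


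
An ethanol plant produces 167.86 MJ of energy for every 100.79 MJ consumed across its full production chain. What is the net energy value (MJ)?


NEV = E_out - E_in
= 167.86 - 100.79
= 67.0700 MJ

67.0700 MJ


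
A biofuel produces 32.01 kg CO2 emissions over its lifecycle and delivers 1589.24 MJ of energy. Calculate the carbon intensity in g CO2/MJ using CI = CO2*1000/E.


CI = CO2 * 1000 / E
= 32.01 * 1000 / 1589.24
= 20.1417 g CO2/MJ

20.1417 g CO2/MJ


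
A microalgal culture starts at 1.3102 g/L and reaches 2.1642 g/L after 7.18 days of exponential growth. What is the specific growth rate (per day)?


mu = ln(X2/X1) / dt
= ln(2.1642/1.3102) / 7.18
= 0.0699 per day

0.0699 per day


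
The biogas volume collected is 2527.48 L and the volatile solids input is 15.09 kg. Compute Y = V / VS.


Y = V / VS
= 2527.48 / 15.09
= 167.4937 L/kg VS

167.4937 L/kg VS


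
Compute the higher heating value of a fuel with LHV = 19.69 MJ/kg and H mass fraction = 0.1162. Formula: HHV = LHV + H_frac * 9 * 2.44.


HHV = LHV + H_frac * 9 * 2.44
= 19.69 + 0.1162 * 9 * 2.44
= 22.2418 MJ/kg

22.2418 MJ/kg


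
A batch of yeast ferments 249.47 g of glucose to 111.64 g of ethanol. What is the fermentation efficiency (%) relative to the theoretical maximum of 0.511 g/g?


Fermentation efficiency = (actual / (0.511 * glucose)) * 100
= (111.64 / (0.511 * 249.47)) * 100
= 87.5751%

87.5751%


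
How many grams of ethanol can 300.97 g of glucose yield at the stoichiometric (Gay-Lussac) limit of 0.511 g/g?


Theoretical ethanol yield: m_EtOH = 0.511 * m_glucose
m_EtOH = 0.511 * 300.97 = 153.7957 g

153.7957 g


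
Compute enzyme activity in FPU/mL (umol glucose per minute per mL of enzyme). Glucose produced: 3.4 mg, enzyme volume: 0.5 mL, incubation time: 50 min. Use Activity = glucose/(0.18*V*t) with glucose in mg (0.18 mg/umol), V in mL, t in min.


Activity = glucose_mg / (0.18 mg/umol * V_mL * t_min)
= 3.4 / (0.18 * 0.5 * 50)
= 0.7556 FPU/mL

0.7556 FPU/mL


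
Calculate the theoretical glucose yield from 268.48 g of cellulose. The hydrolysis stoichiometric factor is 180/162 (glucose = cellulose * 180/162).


glucose = cellulose * 180/162
= 268.48 * 180/162
= 298.3111 g

298.3111 g


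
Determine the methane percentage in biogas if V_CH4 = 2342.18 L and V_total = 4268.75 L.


CH4% = V_CH4 / V_total * 100
= 2342.18 / 4268.75 * 100
= 54.8681%

54.8681%


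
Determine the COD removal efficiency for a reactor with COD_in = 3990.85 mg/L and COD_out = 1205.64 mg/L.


eta = (COD_in - COD_out) / COD_in * 100
= (3990.85 - 1205.64) / 3990.85 * 100
= 69.7899%

69.7899%


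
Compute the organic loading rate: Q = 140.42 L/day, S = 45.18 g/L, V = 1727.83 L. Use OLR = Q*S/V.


OLR = Q * S / V
= 140.42 * 45.18 / 1727.83
= 3.6718 g/L/day

3.6718 g/L/day


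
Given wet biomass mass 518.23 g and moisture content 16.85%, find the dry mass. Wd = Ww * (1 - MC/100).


Wd = Ww * (1 - MC/100)
= 518.23 * (1 - 16.85/100)
= 430.9082 g

430.9082 g


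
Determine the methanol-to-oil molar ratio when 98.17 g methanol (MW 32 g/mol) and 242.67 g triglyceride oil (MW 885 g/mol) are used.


Molar ratio = n_MeOH / n_oil = (MeOH/32) / (oil/885) = (MeOH * 885) / (32 * oil)
= (98.17 * 885) / (32 * 242.67)
= 11.1881

11.1881


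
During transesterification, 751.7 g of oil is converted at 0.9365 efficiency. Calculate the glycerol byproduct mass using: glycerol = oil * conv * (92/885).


glycerol = oil * conv * (92/885)
= 751.7 * 0.9365 * 92 / 885
= 73.1808 g

73.1808 g


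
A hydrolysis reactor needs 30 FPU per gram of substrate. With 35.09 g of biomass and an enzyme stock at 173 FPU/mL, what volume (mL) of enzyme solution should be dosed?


V = dosage * m_sub / activity
V = 30 * 35.09 / 173
V = 6.0850 mL

6.0850 mL


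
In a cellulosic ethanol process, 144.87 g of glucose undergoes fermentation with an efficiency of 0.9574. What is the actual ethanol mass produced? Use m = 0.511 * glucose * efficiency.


Actual ethanol: m = 0.511 * 144.87 * 0.9574
m = 70.8750 g

70.8750 g


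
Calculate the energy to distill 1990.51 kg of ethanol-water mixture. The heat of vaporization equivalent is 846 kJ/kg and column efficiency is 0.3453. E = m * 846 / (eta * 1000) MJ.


E = m * 846 / (eta * 1000)
= 1990.51 * 846 / (0.3453 * 1000)
= 4876.8360 MJ

4876.8360 MJ


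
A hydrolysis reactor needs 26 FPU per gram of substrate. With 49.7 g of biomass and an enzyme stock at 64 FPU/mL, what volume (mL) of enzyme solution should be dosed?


V = dosage * m_sub / activity
V = 26 * 49.7 / 64
V = 20.1906 mL

20.1906 mL


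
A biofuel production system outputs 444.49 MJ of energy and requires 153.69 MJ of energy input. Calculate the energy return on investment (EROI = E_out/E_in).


EROI = E_out / E_in
= 444.49 / 153.69
= 2.8921

2.8921


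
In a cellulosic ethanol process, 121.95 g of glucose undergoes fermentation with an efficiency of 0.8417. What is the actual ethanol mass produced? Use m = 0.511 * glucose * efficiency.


Actual ethanol: m = 0.511 * 121.95 * 0.8417
m = 52.4518 g

52.4518 g


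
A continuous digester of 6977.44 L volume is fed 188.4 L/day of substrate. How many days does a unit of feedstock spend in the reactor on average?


HRT = V / Q
= 6977.44 / 188.4
= 37.0352 days

37.0352 days


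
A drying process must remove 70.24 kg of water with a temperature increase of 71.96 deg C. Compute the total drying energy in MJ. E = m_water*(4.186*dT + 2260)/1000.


E = m_water * (4.186 * dT + 2260) / 1000
= 70.24 * (4.186 * 71.96 + 2260) / 1000
= 179.9004 MJ

179.9004 MJ


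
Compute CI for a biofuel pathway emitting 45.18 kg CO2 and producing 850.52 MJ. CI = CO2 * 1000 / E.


CI = CO2 * 1000 / E
= 45.18 * 1000 / 850.52
= 53.1204 g CO2/MJ

53.1204 g CO2/MJ


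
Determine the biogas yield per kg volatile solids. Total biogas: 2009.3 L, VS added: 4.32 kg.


Y = V / VS
= 2009.3 / 4.32
= 465.1157 L/kg VS

465.1157 L/kg VS


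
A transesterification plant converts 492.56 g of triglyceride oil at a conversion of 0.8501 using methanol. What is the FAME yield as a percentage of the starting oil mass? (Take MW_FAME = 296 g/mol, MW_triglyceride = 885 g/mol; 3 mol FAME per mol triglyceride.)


m_FAME = oil * conv * (3 * 296 / 885) = oil * conv * (888/885)
= 492.56 * 0.8501 * 888 / 885
= 420.1447 g
Y = m_FAME / oil * 100 = conv * (888/885) * 100
= 0.8501 * 888 / 885 * 100
= 85.30%

85.30%


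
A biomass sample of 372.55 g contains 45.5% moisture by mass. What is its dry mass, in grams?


Wd = Ww * (1 - MC/100)
= 372.55 * (1 - 45.5/100)
= 203.0397 g

203.0397 g


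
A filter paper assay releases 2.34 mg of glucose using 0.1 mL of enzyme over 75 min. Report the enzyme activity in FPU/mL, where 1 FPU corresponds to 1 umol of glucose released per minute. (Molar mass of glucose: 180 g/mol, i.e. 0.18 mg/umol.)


Activity = glucose_mg / (0.18 mg/umol * V_mL * t_min)
= 2.34 / (0.18 * 0.1 * 75)
= 1.7333 FPU/mL

1.7333 FPU/mL


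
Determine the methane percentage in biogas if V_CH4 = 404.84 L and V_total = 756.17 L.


CH4% = V_CH4 / V_total * 100
= 404.84 / 756.17 * 100
= 53.5382%

53.5382%


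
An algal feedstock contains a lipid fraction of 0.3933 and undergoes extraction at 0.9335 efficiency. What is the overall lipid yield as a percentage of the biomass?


Y = lipid_content * extraction_eff * 100
= 0.3933 * 0.9335 * 100
= 36.7146%

36.7146%


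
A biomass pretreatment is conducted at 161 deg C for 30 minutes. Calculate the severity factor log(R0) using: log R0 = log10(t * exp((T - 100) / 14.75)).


logR0 = log10(t * exp((T - 100) / 14.75))
= log10(30 * exp((161 - 100) / 14.75))
= 3.2732

3.2732


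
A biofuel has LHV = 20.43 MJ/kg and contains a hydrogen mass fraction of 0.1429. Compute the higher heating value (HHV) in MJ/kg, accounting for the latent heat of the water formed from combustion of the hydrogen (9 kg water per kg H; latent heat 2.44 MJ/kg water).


HHV = LHV + H_frac * 9 * 2.44
= 20.43 + 0.1429 * 9 * 2.44
= 23.5681 MJ/kg

23.5681 MJ/kg


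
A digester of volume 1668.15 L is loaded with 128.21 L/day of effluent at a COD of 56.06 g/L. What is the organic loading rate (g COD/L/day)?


OLR = Q * S / V
= 128.21 * 56.06 / 1668.15
= 4.3086 g/L/day

4.3086 g/L/day


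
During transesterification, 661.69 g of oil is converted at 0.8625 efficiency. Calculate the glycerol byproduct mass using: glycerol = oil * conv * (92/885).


glycerol = oil * conv * (92/885)
= 661.69 * 0.8625 * 92 / 885
= 59.3278 g

59.3278 g


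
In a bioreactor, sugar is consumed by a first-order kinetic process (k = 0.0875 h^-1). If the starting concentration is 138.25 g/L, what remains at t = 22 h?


S = S0 * exp(-k * t)
S = 138.25 * exp(-0.0875 * 22)
S = 20.1673 g/L

20.1673 g/L


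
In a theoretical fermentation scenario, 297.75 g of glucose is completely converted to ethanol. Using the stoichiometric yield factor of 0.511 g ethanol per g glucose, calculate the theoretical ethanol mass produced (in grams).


Theoretical ethanol yield: m_EtOH = 0.511 * m_glucose
m_EtOH = 0.511 * 297.75 = 152.1502 g

152.1502 g


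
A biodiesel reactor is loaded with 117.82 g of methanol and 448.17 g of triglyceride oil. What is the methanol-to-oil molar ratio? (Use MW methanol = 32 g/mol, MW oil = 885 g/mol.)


Molar ratio = n_MeOH / n_oil = (MeOH/32) / (oil/885) = (MeOH * 885) / (32 * oil)
= (117.82 * 885) / (32 * 448.17)
= 7.2706

7.2706


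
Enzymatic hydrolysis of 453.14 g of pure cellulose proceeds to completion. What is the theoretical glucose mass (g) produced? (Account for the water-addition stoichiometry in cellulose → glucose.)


glucose = cellulose * 180/162
= 453.14 * 180/162
= 503.4889 g

503.4889 g


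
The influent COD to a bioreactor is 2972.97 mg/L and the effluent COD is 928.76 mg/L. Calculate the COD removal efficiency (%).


eta = (COD_in - COD_out) / COD_in * 100
= (2972.97 - 928.76) / 2972.97 * 100
= 68.7599%

68.7599%


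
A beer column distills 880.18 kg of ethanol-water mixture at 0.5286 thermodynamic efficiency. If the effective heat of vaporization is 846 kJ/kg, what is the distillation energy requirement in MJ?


E = m * 846 / (eta * 1000)
= 880.18 * 846 / (0.5286 * 1000)
= 1408.6876 MJ

1408.6876 MJ


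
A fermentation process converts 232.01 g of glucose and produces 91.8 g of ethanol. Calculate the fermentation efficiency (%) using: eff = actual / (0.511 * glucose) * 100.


Fermentation efficiency = (actual / (0.511 * glucose)) * 100
= (91.8 / (0.511 * 232.01)) * 100
= 77.4310%

77.4310%


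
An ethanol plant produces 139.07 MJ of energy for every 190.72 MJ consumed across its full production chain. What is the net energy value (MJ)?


NEV = E_out - E_in
= 139.07 - 190.72
= -51.6500 MJ

-51.6500 MJ


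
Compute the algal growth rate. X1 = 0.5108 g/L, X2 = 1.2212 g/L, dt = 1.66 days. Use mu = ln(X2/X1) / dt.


mu = ln(X2/X1) / dt
= ln(1.2212/0.5108) / 1.66
= 0.5251 per day

0.5251 per day


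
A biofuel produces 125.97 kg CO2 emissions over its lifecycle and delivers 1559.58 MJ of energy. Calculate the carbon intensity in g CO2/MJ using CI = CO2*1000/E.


CI = CO2 * 1000 / E
= 125.97 * 1000 / 1559.58
= 80.7717 g CO2/MJ

80.7717 g CO2/MJ


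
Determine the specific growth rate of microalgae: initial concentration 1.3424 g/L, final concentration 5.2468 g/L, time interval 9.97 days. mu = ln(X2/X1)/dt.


mu = ln(X2/X1) / dt
= ln(5.2468/1.3424) / 9.97
= 0.1367 per day

0.1367 per day


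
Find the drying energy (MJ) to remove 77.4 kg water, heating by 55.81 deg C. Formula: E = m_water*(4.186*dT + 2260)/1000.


E = m_water * (4.186 * dT + 2260) / 1000
= 77.4 * (4.186 * 55.81 + 2260) / 1000
= 193.0062 MJ

193.0062 MJ


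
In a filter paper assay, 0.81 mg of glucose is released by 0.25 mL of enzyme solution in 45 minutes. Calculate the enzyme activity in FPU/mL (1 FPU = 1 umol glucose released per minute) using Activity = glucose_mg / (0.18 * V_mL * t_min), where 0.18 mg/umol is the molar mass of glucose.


Activity = glucose_mg / (0.18 mg/umol * V_mL * t_min)
= 0.81 / (0.18 * 0.25 * 45)
= 0.4000 FPU/mL

0.4000 FPU/mL


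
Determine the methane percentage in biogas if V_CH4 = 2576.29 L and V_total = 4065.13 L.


CH4% = V_CH4 / V_total * 100
= 2576.29 / 4065.13 * 100
= 63.3753%

63.3753%


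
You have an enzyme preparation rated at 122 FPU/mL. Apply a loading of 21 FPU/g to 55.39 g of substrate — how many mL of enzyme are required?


V = dosage * m_sub / activity
V = 21 * 55.39 / 122
V = 9.5343 mL

9.5343 mL


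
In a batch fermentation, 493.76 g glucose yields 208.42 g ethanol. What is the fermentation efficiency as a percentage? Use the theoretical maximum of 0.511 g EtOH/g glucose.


Fermentation efficiency = (actual / (0.511 * glucose)) * 100
= (208.42 / (0.511 * 493.76)) * 100
= 82.6043%

82.6043%


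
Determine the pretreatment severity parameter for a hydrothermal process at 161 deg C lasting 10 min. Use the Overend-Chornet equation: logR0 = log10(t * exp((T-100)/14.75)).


logR0 = log10(t * exp((T - 100) / 14.75))
= log10(10 * exp((161 - 100) / 14.75))
= 2.7961

2.7961


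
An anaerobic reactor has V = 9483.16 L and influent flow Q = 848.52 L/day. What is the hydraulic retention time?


HRT = V / Q
= 9483.16 / 848.52
= 11.1761 days

11.1761 days


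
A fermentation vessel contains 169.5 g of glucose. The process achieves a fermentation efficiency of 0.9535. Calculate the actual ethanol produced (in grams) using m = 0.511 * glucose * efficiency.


Actual ethanol: m = 0.511 * 169.5 * 0.9535
m = 82.5869 g

82.5869 g


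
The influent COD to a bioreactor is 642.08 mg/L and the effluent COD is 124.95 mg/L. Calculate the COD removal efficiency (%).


eta = (COD_in - COD_out) / COD_in * 100
= (642.08 - 124.95) / 642.08 * 100
= 80.5398%

80.5398%


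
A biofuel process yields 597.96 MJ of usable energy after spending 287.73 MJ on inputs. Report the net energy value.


NEV = E_out - E_in
= 597.96 - 287.73
= 310.2300 MJ

310.2300 MJ


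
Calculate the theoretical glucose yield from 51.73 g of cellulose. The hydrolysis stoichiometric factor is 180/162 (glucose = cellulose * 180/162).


glucose = cellulose * 180/162
= 51.73 * 180/162
= 57.4778 g

57.4778 g


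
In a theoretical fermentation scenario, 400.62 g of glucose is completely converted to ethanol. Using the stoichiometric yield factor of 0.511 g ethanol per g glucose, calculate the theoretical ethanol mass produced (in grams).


Theoretical ethanol yield: m_EtOH = 0.511 * m_glucose
m_EtOH = 0.511 * 400.62 = 204.7168 g

204.7168 g


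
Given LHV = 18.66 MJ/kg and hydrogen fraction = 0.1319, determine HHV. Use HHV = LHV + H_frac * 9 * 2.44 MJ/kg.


HHV = LHV + H_frac * 9 * 2.44
= 18.66 + 0.1319 * 9 * 2.44
= 21.5565 MJ/kg

21.5565 MJ/kg


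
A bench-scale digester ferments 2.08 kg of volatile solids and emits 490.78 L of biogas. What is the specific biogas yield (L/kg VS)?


Y = V / VS
= 490.78 / 2.08
= 235.9519 L/kg VS

235.9519 L/kg VS


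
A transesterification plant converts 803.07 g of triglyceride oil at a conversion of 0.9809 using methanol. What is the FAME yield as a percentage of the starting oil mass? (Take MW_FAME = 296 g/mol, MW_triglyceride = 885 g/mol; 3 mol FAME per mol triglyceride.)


m_FAME = oil * conv * (3 * 296 / 885) = oil * conv * (888/885)
= 803.07 * 0.9809 * 888 / 885
= 790.4016 g
Y = m_FAME / oil * 100 = conv * (888/885) * 100
= 0.9809 * 888 / 885 * 100
= 98.42%

98.42%


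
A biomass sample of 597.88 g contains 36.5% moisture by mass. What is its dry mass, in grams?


Wd = Ww * (1 - MC/100)
= 597.88 * (1 - 36.5/100)
= 379.6538 g

379.6538 g


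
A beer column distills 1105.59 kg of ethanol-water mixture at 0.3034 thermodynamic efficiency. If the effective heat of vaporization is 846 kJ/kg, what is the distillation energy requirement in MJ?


E = m * 846 / (eta * 1000)
= 1105.59 * 846 / (0.3034 * 1000)
= 3082.8251 MJ

3082.8251 MJ


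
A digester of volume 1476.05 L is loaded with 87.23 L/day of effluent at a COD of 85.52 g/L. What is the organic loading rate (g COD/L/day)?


OLR = Q * S / V
= 87.23 * 85.52 / 1476.05
= 5.0540 g/L/day

5.0540 g/L/day


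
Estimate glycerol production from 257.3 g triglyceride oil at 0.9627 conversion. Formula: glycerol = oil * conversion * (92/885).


glycerol = oil * conv * (92/885)
= 257.3 * 0.9627 * 92 / 885
= 25.7499 g

25.7499 g


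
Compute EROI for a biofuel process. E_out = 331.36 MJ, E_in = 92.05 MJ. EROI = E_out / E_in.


EROI = E_out / E_in
= 331.36 / 92.05
= 3.5998

3.5998


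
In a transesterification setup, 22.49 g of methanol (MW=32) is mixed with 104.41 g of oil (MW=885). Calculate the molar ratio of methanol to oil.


Molar ratio = n_MeOH / n_oil = (MeOH/32) / (oil/885) = (MeOH * 885) / (32 * oil)
= (22.49 * 885) / (32 * 104.41)
= 5.9572

5.9572


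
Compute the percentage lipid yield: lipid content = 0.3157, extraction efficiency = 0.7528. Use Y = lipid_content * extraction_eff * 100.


Y = lipid_content * extraction_eff * 100
= 0.3157 * 0.7528 * 100
= 23.7659%

23.7659%


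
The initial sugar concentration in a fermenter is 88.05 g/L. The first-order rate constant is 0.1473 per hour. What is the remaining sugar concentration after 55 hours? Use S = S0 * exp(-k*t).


S = S0 * exp(-k * t)
S = 88.05 * exp(-0.1473 * 55)
S = 0.0267 g/L

0.0267 g/L


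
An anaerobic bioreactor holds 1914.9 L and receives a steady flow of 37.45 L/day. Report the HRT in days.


HRT = V / Q
= 1914.9 / 37.45
= 51.1322 days

51.1322 days


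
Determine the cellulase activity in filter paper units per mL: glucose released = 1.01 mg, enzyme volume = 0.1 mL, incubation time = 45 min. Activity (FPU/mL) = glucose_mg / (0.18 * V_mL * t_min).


Activity = glucose_mg / (0.18 mg/umol * V_mL * t_min)
= 1.01 / (0.18 * 0.1 * 45)
= 1.2469 FPU/mL

1.2469 FPU/mL


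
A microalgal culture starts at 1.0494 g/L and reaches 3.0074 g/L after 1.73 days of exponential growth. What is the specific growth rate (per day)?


mu = ln(X2/X1) / dt
= ln(3.0074/1.0494) / 1.73
= 0.6086 per day

0.6086 per day


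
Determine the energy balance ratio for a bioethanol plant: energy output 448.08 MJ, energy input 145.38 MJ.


EROI = E_out / E_in
= 448.08 / 145.38
= 3.0821

3.0821


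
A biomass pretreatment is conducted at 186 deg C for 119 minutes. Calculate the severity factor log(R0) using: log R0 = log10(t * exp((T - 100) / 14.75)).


logR0 = log10(t * exp((T - 100) / 14.75))
= log10(119 * exp((186 - 100) / 14.75))
= 4.6077

4.6077


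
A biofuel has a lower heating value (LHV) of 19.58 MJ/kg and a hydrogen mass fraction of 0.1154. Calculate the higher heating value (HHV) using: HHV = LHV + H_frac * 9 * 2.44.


HHV = LHV + H_frac * 9 * 2.44
= 19.58 + 0.1154 * 9 * 2.44
= 22.1142 MJ/kg

22.1142 MJ/kg


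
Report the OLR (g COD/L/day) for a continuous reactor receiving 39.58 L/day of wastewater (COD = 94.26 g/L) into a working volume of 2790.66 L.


OLR = Q * S / V
= 39.58 * 94.26 / 2790.66
= 1.3369 g/L/day

1.3369 g/L/day


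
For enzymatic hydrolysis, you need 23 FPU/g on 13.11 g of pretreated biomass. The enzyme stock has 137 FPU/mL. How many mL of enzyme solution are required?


V = dosage * m_sub / activity
V = 23 * 13.11 / 137
V = 2.2009 mL

2.2009 mL


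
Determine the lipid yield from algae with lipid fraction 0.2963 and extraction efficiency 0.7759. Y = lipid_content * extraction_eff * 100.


Y = lipid_content * extraction_eff * 100
= 0.2963 * 0.7759 * 100
= 22.9899%

22.9899%


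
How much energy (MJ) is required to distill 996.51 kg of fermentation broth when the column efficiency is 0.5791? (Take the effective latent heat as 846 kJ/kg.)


E = m * 846 / (eta * 1000)
= 996.51 * 846 / (0.5791 * 1000)
= 1455.7891 MJ

1455.7891 MJ


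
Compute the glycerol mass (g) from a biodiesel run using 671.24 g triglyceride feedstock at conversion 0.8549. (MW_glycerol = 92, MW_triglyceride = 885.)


glycerol = oil * conv * (92/885)
= 671.24 * 0.8549 * 92 / 885
= 59.6537 g

59.6537 g


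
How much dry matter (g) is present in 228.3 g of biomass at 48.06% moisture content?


Wd = Ww * (1 - MC/100)
= 228.3 * (1 - 48.06/100)
= 118.5790 g

118.5790 g


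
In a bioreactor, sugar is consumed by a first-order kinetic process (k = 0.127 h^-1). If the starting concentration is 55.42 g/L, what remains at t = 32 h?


S = S0 * exp(-k * t)
S = 55.42 * exp(-0.127 * 32)
S = 0.9521 g/L

0.9521 g/L


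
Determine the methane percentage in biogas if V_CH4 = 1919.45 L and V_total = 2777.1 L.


CH4% = V_CH4 / V_total * 100
= 1919.45 / 2777.1 * 100
= 69.1171%

69.1171%


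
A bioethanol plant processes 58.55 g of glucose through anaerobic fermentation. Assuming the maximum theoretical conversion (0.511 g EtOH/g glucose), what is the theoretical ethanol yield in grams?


Theoretical ethanol yield: m_EtOH = 0.511 * m_glucose
m_EtOH = 0.511 * 58.55 = 29.9190 g

29.9190 g


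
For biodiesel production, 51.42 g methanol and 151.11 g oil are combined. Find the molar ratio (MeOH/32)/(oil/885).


Molar ratio = n_MeOH / n_oil = (MeOH/32) / (oil/885) = (MeOH * 885) / (32 * oil)
= (51.42 * 885) / (32 * 151.11)
= 9.4109

9.4109


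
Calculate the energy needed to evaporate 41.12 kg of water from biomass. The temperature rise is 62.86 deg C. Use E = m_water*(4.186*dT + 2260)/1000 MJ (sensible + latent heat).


E = m_water * (4.186 * dT + 2260) / 1000
= 41.12 * (4.186 * 62.86 + 2260) / 1000
= 103.7512 MJ

103.7512 MJ


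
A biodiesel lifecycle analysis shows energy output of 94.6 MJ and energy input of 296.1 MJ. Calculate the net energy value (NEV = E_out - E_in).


NEV = E_out - E_in
= 94.6 - 296.1
= -201.5000 MJ

-201.5000 MJ


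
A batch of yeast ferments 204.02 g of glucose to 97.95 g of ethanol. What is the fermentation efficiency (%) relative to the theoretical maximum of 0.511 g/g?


Fermentation efficiency = (actual / (0.511 * glucose)) * 100
= (97.95 / (0.511 * 204.02)) * 100
= 93.9530%

93.9530%


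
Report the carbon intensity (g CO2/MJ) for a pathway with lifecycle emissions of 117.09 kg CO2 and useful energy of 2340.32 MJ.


CI = CO2 * 1000 / E
= 117.09 * 1000 / 2340.32
= 50.0316 g CO2/MJ

50.0316 g CO2/MJ


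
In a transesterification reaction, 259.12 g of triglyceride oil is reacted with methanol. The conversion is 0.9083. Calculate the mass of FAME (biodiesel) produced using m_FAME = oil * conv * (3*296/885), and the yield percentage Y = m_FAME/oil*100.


m_FAME = oil * conv * (3 * 296 / 885) = oil * conv * (888/885)
= 259.12 * 0.9083 * 888 / 885
= 236.1565 g
Y = m_FAME / oil * 100 = conv * (888/885) * 100
= 0.9083 * 888 / 885 * 100
= 91.14%

236.1565 g FAME; Y = 91.14%


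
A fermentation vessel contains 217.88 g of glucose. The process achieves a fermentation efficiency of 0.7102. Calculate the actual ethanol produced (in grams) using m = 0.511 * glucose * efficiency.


Actual ethanol: m = 0.511 * 217.88 * 0.7102
m = 79.0713 g

79.0713 g


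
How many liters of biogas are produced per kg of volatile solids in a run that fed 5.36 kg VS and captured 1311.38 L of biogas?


Y = V / VS
= 1311.38 / 5.36
= 244.6604 L/kg VS

244.6604 L/kg VS


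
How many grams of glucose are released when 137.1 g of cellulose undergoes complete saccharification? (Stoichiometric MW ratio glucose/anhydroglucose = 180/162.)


glucose = cellulose * 180/162
= 137.1 * 180/162
= 152.3333 g

152.3333 g


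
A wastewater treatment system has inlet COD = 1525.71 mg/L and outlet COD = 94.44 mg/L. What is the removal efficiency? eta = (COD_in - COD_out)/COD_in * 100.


eta = (COD_in - COD_out) / COD_in * 100
= (1525.71 - 94.44) / 1525.71 * 100
= 93.8101%

93.8101%


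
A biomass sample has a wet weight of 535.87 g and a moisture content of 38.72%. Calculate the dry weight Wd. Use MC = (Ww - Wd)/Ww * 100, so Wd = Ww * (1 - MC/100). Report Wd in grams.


Wd = Ww * (1 - MC/100)
= 535.87 * (1 - 38.72/100)
= 328.3811 g

328.3811 g


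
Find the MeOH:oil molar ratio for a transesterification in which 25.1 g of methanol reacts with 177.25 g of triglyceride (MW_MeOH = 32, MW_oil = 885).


Molar ratio = n_MeOH / n_oil = (MeOH/32) / (oil/885) = (MeOH * 885) / (32 * oil)
= (25.1 * 885) / (32 * 177.25)
= 3.9163

3.9163


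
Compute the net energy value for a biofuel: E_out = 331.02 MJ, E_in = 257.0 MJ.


NEV = E_out - E_in
= 331.02 - 257.0
= 74.0200 MJ

74.0200 MJ


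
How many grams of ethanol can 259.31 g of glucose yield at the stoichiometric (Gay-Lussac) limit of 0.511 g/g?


Theoretical ethanol yield: m_EtOH = 0.511 * m_glucose
m_EtOH = 0.511 * 259.31 = 132.5074 g

132.5074 g


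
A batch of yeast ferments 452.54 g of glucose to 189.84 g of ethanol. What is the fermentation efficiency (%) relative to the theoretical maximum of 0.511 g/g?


Fermentation efficiency = (actual / (0.511 * glucose)) * 100
= (189.84 / (0.511 * 452.54)) * 100
= 82.0937%

82.0937%


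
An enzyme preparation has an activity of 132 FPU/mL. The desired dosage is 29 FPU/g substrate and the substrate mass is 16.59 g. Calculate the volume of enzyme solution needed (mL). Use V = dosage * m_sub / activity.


V = dosage * m_sub / activity
V = 29 * 16.59 / 132
V = 3.6448 mL

3.6448 mL
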